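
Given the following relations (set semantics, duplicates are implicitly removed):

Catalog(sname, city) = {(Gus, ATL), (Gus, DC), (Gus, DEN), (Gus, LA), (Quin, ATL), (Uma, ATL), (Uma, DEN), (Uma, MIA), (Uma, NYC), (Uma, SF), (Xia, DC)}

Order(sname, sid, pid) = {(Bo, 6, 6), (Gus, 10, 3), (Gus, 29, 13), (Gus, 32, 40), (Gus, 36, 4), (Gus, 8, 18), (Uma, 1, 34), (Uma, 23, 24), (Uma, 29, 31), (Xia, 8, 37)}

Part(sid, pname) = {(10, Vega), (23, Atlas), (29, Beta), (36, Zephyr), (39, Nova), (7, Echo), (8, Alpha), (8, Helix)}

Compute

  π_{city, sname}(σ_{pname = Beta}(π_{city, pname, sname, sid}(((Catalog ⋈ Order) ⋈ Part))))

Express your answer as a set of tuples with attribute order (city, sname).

{(ATL, Gus), (ATL, Uma), (DC, Gus), (DEN, Gus), (DEN, Uma), (LA, Gus), (MIA, Uma), (NYC, Uma), (SF, Uma)}

Natural join on sname: {(Gus, ATL, 10, 3), (Gus, ATL, 29, 13), (Gus, ATL, 32, 40), (Gus, ATL, 36, 4), (Gus, ATL, 8, 18), (Gus, DC, 10, 3), (Gus, DC, 29, 13), (Gus, DC, 32, 40), (Gus, DC, 36, 4), (Gus, DC, 8, 18), (Gus, DEN, 10, 3), (Gus, DEN, 29, 13), (Gus, DEN, 32, 40), (Gus, DEN, 36, 4), (Gus, DEN, 8, 18), (Gus, LA, 10, 3), (Gus, LA, 29, 13), (Gus, LA, 32, 40), (Gus, LA, 36, 4), (Gus, LA, 8, 18), (Uma, ATL, 1, 34), (Uma, ATL, 23, 24), (Uma, ATL, 29, 31), (Uma, DEN, 1, 34), (Uma, DEN, 23, 24), (Uma, DEN, 29, 31), (Uma, MIA, 1, 34), (Uma, MIA, 23, 24), (Uma, MIA, 29, 31), (Uma, NYC, 1, 34), (Uma, NYC, 23, 24), (Uma, NYC, 29, 31), (Uma, SF, 1, 34), (Uma, SF, 23, 24), (Uma, SF, 29, 31), (Xia, DC, 8, 37)}
Natural join on sid: {(Gus, ATL, 10, 3, Vega), (Gus, ATL, 29, 13, Beta), (Gus, ATL, 36, 4, Zephyr), (Gus, ATL, 8, 18, Alpha), (Gus, ATL, 8, 18, Helix), (Gus, DC, 10, 3, Vega), (Gus, DC, 29, 13, Beta), (Gus, DC, 36, 4, Zephyr), (Gus, DC, 8, 18, Alpha), (Gus, DC, 8, 18, Helix), (Gus, DEN, 10, 3, Vega), (Gus, DEN, 29, 13, Beta), (Gus, DEN, 36, 4, Zephyr), (Gus, DEN, 8, 18, Alpha), (Gus, DEN, 8, 18, Helix), (Gus, LA, 10, 3, Vega), (Gus, LA, 29, 13, Beta), (Gus, LA, 36, 4, Zephyr), (Gus, LA, 8, 18, Alpha), (Gus, LA, 8, 18, Helix), (Uma, ATL, 23, 24, Atlas), (Uma, ATL, 29, 31, Beta), (Uma, DEN, 23, 24, Atlas), (Uma, DEN, 29, 31, Beta), (Uma, MIA, 23, 24, Atlas), (Uma, MIA, 29, 31, Beta), (Uma, NYC, 23, 24, Atlas), (Uma, NYC, 29, 31, Beta), (Uma, SF, 23, 24, Atlas), (Uma, SF, 29, 31, Beta), (Xia, DC, 8, 37, Alpha), (Xia, DC, 8, 37, Helix)}
Projecting to city, pname, sname, sid: {(ATL, Alpha, Gus, 8), (ATL, Atlas, Uma, 23), (ATL, Beta, Gus, 29), (ATL, Beta, Uma, 29), (ATL, Helix, Gus, 8), (ATL, Vega, Gus, 10), (ATL, Zephyr, Gus, 36), (DC, Alpha, Gus, 8), (DC, Alpha, Xia, 8), (DC, Beta, Gus, 29), (DC, Helix, Gus, 8), (DC, Helix, Xia, 8), (DC, Vega, Gus, 10), (DC, Zephyr, Gus, 36), (DEN, Alpha, Gus, 8), (DEN, Atlas, Uma, 23), (DEN, Beta, Gus, 29), (DEN, Beta, Uma, 29), (DEN, Helix, Gus, 8), (DEN, Vega, Gus, 10), (DEN, Zephyr, Gus, 36), (LA, Alpha, Gus, 8), (LA, Beta, Gus, 29), (LA, Helix, Gus, 8), (LA, Vega, Gus, 10), (LA, Zephyr, Gus, 36), (MIA, Atlas, Uma, 23), (MIA, Beta, Uma, 29), (NYC, Atlas, Uma, 23), (NYC, Beta, Uma, 29), (SF, Atlas, Uma, 23), (SF, Beta, Uma, 29)}
Filtering on pname = Beta leaves {(ATL, Beta, Gus, 29), (ATL, Beta, Uma, 29), (DC, Beta, Gus, 29), (DEN, Beta, Gus, 29), (DEN, Beta, Uma, 29), (LA, Beta, Gus, 29), (MIA, Beta, Uma, 29), (NYC, Beta, Uma, 29), (SF, Beta, Uma, 29)}.
Projecting to city, sname: {(ATL, Gus), (ATL, Uma), (DC, Gus), (DEN, Gus), (DEN, Uma), (LA, Gus), (MIA, Uma), (NYC, Uma), (SF, Uma)}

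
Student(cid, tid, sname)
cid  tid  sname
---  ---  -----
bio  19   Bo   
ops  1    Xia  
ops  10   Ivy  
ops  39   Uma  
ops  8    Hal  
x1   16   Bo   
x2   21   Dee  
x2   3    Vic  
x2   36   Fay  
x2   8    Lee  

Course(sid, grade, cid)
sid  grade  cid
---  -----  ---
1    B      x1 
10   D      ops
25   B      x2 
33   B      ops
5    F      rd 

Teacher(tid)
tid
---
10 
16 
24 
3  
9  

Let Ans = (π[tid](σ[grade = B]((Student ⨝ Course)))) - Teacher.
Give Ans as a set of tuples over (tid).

{1, 21, 36, 39, 8}

Student ⋈ Course (natural join on cid): {(ops, 1, Xia, 10, D), (ops, 1, Xia, 33, B), (ops, 10, Ivy, 10, D), (ops, 10, Ivy, 33, B), (ops, 39, Uma, 10, D), (ops, 39, Uma, 33, B), (ops, 8, Hal, 10, D), (ops, 8, Hal, 33, B), (x1, 16, Bo, 1, B), (x2, 21, Dee, 25, B), (x2, 3, Vic, 25, B), (x2, 36, Fay, 25, B), (x2, 8, Lee, 25, B)}
σ[grade = B]: keep tuples satisfying grade = B → {(ops, 1, Xia, 33, B), (ops, 10, Ivy, 33, B), (ops, 39, Uma, 33, B), (ops, 8, Hal, 33, B), (x1, 16, Bo, 1, B), (x2, 21, Dee, 25, B), (x2, 3, Vic, 25, B), (x2, 36, Fay, 25, B), (x2, 8, Lee, 25, B)}
π[tid]: project onto (tid) (1 duplicate(s) eliminated) → {1, 10, 16, 21, 3, 36, 39, 8}
Set difference of the two operands is {1, 21, 36, 39, 8}.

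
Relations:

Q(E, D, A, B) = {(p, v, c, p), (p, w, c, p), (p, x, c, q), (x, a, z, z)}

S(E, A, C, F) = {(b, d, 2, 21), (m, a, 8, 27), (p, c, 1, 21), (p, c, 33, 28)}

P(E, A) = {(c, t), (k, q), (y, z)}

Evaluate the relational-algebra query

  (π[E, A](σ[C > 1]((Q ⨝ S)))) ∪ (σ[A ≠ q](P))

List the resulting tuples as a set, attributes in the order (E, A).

{(c, t), (p, c), (y, z)}

Q ⋈ S (natural join on E, A): {(p, v, c, p, 1, 21), (p, v, c, p, 33, 28), (p, w, c, p, 1, 21), (p, w, c, p, 33, 28), (p, x, c, q, 1, 21), (p, x, c, q, 33, 28)}
Selection C > 1: {(p, v, c, p, 33, 28), (p, w, c, p, 33, 28), (p, x, c, q, 33, 28)}
π[E, A]: project onto (E, A) (2 duplicate(s) eliminated) → {(p, c)}
Selection A ≠ q: {(c, t), (y, z)}
Union: {(p, c)} with {(c, t), (y, z)} → {(c, t), (p, c), (y, z)}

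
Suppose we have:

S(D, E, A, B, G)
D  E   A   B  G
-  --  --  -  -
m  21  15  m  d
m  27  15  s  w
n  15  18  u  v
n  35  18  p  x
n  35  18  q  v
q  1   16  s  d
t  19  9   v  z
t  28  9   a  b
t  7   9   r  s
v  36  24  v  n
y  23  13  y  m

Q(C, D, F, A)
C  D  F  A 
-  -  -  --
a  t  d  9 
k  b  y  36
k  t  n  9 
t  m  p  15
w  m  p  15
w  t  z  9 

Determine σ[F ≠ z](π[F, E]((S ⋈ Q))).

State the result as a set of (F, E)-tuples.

Joining S and Q on D, A yields {(m, 21, 15, m, d, t, p), (m, 21, 15, m, d, w, p), (m, 27, 15, s, w, t, p), (m, 27, 15, s, w, w, p), (t, 19, 9, v, z, a, d), (t, 19, 9, v, z, k, n), (t, 19, 9, v, z, w, z), (t, 28, 9, a, b, a, d), (t, 28, 9, a, b, k, n), (t, 28, 9, a, b, w, z), (t, 7, 9, r, s, a, d), (t, 7, 9, r, s, k, n), (t, 7, 9, r, s, w, z)}.
π_{F, E} gives {(d, 19), (d, 28), (d, 7), (n, 19), (n, 28), (n, 7), (p, 21), (p, 27), (z, 19), (z, 28), (z, 7)} (2 duplicate(s) eliminated).
σ[F ≠ z]: keep tuples satisfying F ≠ z → {(d, 19), (d, 28), (d, 7), (n, 19), (n, 28), (n, 7), (p, 21), (p, 27)}

{(d, 19), (d, 28), (d, 7), (n, 19), (n, 28), (n, 7), (p, 21), (p, 27)}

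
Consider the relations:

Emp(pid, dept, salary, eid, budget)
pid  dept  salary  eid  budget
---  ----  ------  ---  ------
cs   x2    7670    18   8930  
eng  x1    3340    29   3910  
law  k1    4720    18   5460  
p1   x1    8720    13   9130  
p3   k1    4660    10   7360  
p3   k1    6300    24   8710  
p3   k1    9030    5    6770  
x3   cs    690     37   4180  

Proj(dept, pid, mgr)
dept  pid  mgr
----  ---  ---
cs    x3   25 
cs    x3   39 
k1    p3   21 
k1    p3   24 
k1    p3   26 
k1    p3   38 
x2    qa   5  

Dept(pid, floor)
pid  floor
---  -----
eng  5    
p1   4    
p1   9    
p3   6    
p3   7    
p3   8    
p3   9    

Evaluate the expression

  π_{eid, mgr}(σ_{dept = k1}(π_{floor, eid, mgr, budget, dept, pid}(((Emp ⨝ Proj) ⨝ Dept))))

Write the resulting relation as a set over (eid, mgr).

{(10, 21), (10, 24), (10, 26), (10, 38), (24, 21), (24, 24), (24, 26), (24, 38), (5, 21), (5, 24), (5, 26), (5, 38)}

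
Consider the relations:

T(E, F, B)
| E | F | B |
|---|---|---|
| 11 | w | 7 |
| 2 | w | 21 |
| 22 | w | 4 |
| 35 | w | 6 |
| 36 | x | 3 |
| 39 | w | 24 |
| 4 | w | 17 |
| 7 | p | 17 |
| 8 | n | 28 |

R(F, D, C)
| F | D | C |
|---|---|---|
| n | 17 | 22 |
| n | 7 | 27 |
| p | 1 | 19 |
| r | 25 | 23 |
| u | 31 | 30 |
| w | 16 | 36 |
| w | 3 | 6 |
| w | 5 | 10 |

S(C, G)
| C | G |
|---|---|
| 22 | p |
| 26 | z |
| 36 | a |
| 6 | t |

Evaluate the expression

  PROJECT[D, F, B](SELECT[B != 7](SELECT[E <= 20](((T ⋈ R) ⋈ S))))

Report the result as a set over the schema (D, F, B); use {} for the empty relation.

{(16, w, 17), (16, w, 21), (17, n, 28), (3, w, 17), (3, w, 21)}

T ⋈ R (natural join on F): {(11, w, 7, 16, 36), (11, w, 7, 3, 6), (11, w, 7, 5, 10), (2, w, 21, 16, 36), (2, w, 21, 3, 6), (2, w, 21, 5, 10), (22, w, 4, 16, 36), (22, w, 4, 3, 6), (22, w, 4, 5, 10), (35, w, 6, 16, 36), (35, w, 6, 3, 6), (35, w, 6, 5, 10), (39, w, 24, 16, 36), (39, w, 24, 3, 6), (39, w, 24, 5, 10), (4, w, 17, 16, 36), (4, w, 17, 3, 6), (4, w, 17, 5, 10), (7, p, 17, 1, 19), (8, n, 28, 17, 22), (8, n, 28, 7, 27)}
(T ⋈ R) ⋈ S (natural join on C): {(11, w, 7, 16, 36, a), (11, w, 7, 3, 6, t), (2, w, 21, 16, 36, a), (2, w, 21, 3, 6, t), (22, w, 4, 16, 36, a), (22, w, 4, 3, 6, t), (35, w, 6, 16, 36, a), (35, w, 6, 3, 6, t), (39, w, 24, 16, 36, a), (39, w, 24, 3, 6, t), (4, w, 17, 16, 36, a), (4, w, 17, 3, 6, t), (8, n, 28, 17, 22, p)}
Selection E <= 20: {(11, w, 7, 16, 36, a), (11, w, 7, 3, 6, t), (2, w, 21, 16, 36, a), (2, w, 21, 3, 6, t), (4, w, 17, 16, 36, a), (4, w, 17, 3, 6, t), (8, n, 28, 17, 22, p)}
Selection B != 7: {(2, w, 21, 16, 36, a), (2, w, 21, 3, 6, t), (4, w, 17, 16, 36, a), (4, w, 17, 3, 6, t), (8, n, 28, 17, 22, p)}
π[D, F, B]: project onto (D, F, B) → {(16, w, 17), (16, w, 21), (17, n, 28), (3, w, 17), (3, w, 21)}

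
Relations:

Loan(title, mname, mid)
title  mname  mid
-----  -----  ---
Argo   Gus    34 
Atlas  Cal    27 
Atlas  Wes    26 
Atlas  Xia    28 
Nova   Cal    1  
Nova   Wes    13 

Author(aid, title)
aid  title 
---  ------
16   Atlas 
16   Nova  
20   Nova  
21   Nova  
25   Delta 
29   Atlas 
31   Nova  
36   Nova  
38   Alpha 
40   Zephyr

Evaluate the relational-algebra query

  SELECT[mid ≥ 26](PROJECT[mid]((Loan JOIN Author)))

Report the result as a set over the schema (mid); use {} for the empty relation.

{26, 27, 28}

Natural join on title: {(Atlas, Cal, 27, 16), (Atlas, Cal, 27, 29), (Atlas, Wes, 26, 16), (Atlas, Wes, 26, 29), (Atlas, Xia, 28, 16), (Atlas, Xia, 28, 29), (Nova, Cal, 1, 16), (Nova, Cal, 1, 20), (Nova, Cal, 1, 21), (Nova, Cal, 1, 31), (Nova, Cal, 1, 36), (Nova, Wes, 13, 16), (Nova, Wes, 13, 20), (Nova, Wes, 13, 21), (Nova, Wes, 13, 31), (Nova, Wes, 13, 36)}
Keep only column(s) mid (11 duplicate(s) eliminated): {1, 13, 26, 27, 28}
Filtering on mid ≥ 26 leaves {26, 27, 28}.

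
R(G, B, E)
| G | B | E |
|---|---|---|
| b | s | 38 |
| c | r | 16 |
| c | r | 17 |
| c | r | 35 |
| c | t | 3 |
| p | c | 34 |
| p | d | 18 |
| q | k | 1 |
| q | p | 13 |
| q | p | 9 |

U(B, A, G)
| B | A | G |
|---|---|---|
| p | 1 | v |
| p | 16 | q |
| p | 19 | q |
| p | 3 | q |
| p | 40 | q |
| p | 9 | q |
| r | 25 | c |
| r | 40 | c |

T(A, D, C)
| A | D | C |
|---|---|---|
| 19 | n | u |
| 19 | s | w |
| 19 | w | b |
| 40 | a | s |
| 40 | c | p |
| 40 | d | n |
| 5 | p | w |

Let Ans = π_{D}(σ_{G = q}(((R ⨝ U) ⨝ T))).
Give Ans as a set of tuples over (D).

R ⋈ U (natural join on G, B): {(c, r, 16, 25), (c, r, 16, 40), (c, r, 17, 25), (c, r, 17, 40), (c, r, 35, 25), (c, r, 35, 40), (q, p, 13, 16), (q, p, 13, 19), (q, p, 13, 3), (q, p, 13, 40), (q, p, 13, 9), (q, p, 9, 16), (q, p, 9, 19), (q, p, 9, 3), (q, p, 9, 40), (q, p, 9, 9)}
(R ⨝ U) ⋈ T (natural join on A): {(c, r, 16, 40, a, s), (c, r, 16, 40, c, p), (c, r, 16, 40, d, n), (c, r, 17, 40, a, s), (c, r, 17, 40, c, p), (c, r, 17, 40, d, n), (c, r, 35, 40, a, s), (c, r, 35, 40, c, p), (c, r, 35, 40, d, n), (q, p, 13, 19, n, u), (q, p, 13, 19, s, w), (q, p, 13, 19, w, b), (q, p, 13, 40, a, s), (q, p, 13, 40, c, p), (q, p, 13, 40, d, n), (q, p, 9, 19, n, u), (q, p, 9, 19, s, w), (q, p, 9, 19, w, b), (q, p, 9, 40, a, s), (q, p, 9, 40, c, p), (q, p, 9, 40, d, n)}
σ[G = q]: keep tuples satisfying G = q → {(q, p, 13, 19, n, u), (q, p, 13, 19, s, w), (q, p, 13, 19, w, b), (q, p, 13, 40, a, s), (q, p, 13, 40, c, p), (q, p, 13, 40, d, n), (q, p, 9, 19, n, u), (q, p, 9, 19, s, w), (q, p, 9, 19, w, b), (q, p, 9, 40, a, s), (q, p, 9, 40, c, p), (q, p, 9, 40, d, n)}
Projecting to D (6 duplicate(s) eliminated): {a, c, d, n, s, w}

{a, c, d, n, s, w}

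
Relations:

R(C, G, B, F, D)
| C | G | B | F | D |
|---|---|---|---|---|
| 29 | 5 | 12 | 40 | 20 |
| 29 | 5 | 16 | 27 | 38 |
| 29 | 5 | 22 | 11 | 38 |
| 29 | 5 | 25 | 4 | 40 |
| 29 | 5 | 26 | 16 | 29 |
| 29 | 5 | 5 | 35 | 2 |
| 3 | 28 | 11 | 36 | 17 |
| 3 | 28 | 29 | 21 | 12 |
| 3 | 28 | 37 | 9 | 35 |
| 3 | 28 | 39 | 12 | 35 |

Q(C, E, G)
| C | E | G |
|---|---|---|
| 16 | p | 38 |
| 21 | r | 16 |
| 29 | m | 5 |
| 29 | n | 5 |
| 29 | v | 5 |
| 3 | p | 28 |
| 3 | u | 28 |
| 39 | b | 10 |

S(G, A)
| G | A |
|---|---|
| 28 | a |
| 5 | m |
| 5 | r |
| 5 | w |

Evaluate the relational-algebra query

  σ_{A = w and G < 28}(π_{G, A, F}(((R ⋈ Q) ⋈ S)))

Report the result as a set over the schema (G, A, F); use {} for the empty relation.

{(5, w, 11), (5, w, 16), (5, w, 27), (5, w, 35), (5, w, 4), (5, w, 40)}

R ⋈ Q (natural join on C, G): {(29, 5, 12, 40, 20, m), (29, 5, 12, 40, 20, n), (29, 5, 12, 40, 20, v), (29, 5, 16, 27, 38, m), (29, 5, 16, 27, 38, n), (29, 5, 16, 27, 38, v), (29, 5, 22, 11, 38, m), (29, 5, 22, 11, 38, n), (29, 5, 22, 11, 38, v), (29, 5, 25, 4, 40, m), (29, 5, 25, 4, 40, n), (29, 5, 25, 4, 40, v), (29, 5, 26, 16, 29, m), (29, 5, 26, 16, 29, n), (29, 5, 26, 16, 29, v), (29, 5, 5, 35, 2, m), (29, 5, 5, 35, 2, n), (29, 5, 5, 35, 2, v), (3, 28, 11, 36, 17, p), (3, 28, 11, 36, 17, u), (3, 28, 29, 21, 12, p), (3, 28, 29, 21, 12, u), (3, 28, 37, 9, 35, p), (3, 28, 37, 9, 35, u), (3, 28, 39, 12, 35, p), (3, 28, 39, 12, 35, u)}
(R ⋈ Q) ⋈ S (natural join on G): {(29, 5, 12, 40, 20, m, m), (29, 5, 12, 40, 20, m, r), (29, 5, 12, 40, 20, m, w), (29, 5, 12, 40, 20, n, m), (29, 5, 12, 40, 20, n, r), (29, 5, 12, 40, 20, n, w), (29, 5, 12, 40, 20, v, m), (29, 5, 12, 40, 20, v, r), (29, 5, 12, 40, 20, v, w), (29, 5, 16, 27, 38, m, m), (29, 5, 16, 27, 38, m, r), (29, 5, 16, 27, 38, m, w), (29, 5, 16, 27, 38, n, m), (29, 5, 16, 27, 38, n, r), (29, 5, 16, 27, 38, n, w), (29, 5, 16, 27, 38, v, m), (29, 5, 16, 27, 38, v, r), (29, 5, 16, 27, 38, v, w), (29, 5, 22, 11, 38, m, m), (29, 5, 22, 11, 38, m, r), (29, 5, 22, 11, 38, m, w), (29, 5, 22, 11, 38, n, m), (29, 5, 22, 11, 38, n, r), (29, 5, 22, 11, 38, n, w), (29, 5, 22, 11, 38, v, m), (29, 5, 22, 11, 38, v, r), (29, 5, 22, 11, 38, v, w), (29, 5, 25, 4, 40, m, m), (29, 5, 25, 4, 40, m, r), (29, 5, 25, 4, 40, m, w), (29, 5, 25, 4, 40, n, m), (29, 5, 25, 4, 40, n, r), (29, 5, 25, 4, 40, n, w), (29, 5, 25, 4, 40, v, m), (29, 5, 25, 4, 40, v, r), (29, 5, 25, 4, 40, v, w), (29, 5, 26, 16, 29, m, m), (29, 5, 26, 16, 29, m, r), (29, 5, 26, 16, 29, m, w), (29, 5, 26, 16, 29, n, m), (29, 5, 26, 16, 29, n, r), (29, 5, 26, 16, 29, n, w), (29, 5, 26, 16, 29, v, m), (29, 5, 26, 16, 29, v, r), (29, 5, 26, 16, 29, v, w), (29, 5, 5, 35, 2, m, m), (29, 5, 5, 35, 2, m, r), (29, 5, 5, 35, 2, m, w), (29, 5, 5, 35, 2, n, m), (29, 5, 5, 35, 2, n, r), (29, 5, 5, 35, 2, n, w), (29, 5, 5, 35, 2, v, m), (29, 5, 5, 35, 2, v, r), (29, 5, 5, 35, 2, v, w), (3, 28, 11, 36, 17, p, a), (3, 28, 11, 36, 17, u, a), (3, 28, 29, 21, 12, p, a), (3, 28, 29, 21, 12, u, a), (3, 28, 37, 9, 35, p, a), (3, 28, 37, 9, 35, u, a), (3, 28, 39, 12, 35, p, a), (3, 28, 39, 12, 35, u, a)}
π[G, A, F]: project onto (G, A, F) (40 duplicate(s) eliminated) → {(28, a, 12), (28, a, 21), (28, a, 36), (28, a, 9), (5, m, 11), (5, m, 16), (5, m, 27), (5, m, 35), (5, m, 4), (5, m, 40), (5, r, 11), (5, r, 16), (5, r, 27), (5, r, 35), (5, r, 4), (5, r, 40), (5, w, 11), (5, w, 16), (5, w, 27), (5, w, 35), (5, w, 4), (5, w, 40)}
Filtering on A = w and G < 28 leaves {(5, w, 11), (5, w, 16), (5, w, 27), (5, w, 35), (5, w, 4), (5, w, 40)}.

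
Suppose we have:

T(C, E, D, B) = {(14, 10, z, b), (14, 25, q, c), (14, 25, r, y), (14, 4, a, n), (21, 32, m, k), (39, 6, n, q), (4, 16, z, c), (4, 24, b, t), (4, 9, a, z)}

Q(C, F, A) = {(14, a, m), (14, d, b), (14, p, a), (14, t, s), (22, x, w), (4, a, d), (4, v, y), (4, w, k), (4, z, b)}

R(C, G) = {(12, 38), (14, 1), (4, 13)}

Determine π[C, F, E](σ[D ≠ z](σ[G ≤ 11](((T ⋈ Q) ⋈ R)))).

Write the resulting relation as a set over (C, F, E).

T ⋈ Q (natural join on C): {(14, 10, z, b, a, m), (14, 10, z, b, d, b), (14, 10, z, b, p, a), (14, 10, z, b, t, s), (14, 25, q, c, a, m), (14, 25, q, c, d, b), (14, 25, q, c, p, a), (14, 25, q, c, t, s), (14, 25, r, y, a, m), (14, 25, r, y, d, b), (14, 25, r, y, p, a), (14, 25, r, y, t, s), (14, 4, a, n, a, m), (14, 4, a, n, d, b), (14, 4, a, n, p, a), (14, 4, a, n, t, s), (4, 16, z, c, a, d), (4, 16, z, c, v, y), (4, 16, z, c, w, k), (4, 16, z, c, z, b), (4, 24, b, t, a, d), (4, 24, b, t, v, y), (4, 24, b, t, w, k), (4, 24, b, t, z, b), (4, 9, a, z, a, d), (4, 9, a, z, v, y), (4, 9, a, z, w, k), (4, 9, a, z, z, b)}
(T ⋈ Q) ⋈ R (natural join on C): {(14, 10, z, b, a, m, 1), (14, 10, z, b, d, b, 1), (14, 10, z, b, p, a, 1), (14, 10, z, b, t, s, 1), (14, 25, q, c, a, m, 1), (14, 25, q, c, d, b, 1), (14, 25, q, c, p, a, 1), (14, 25, q, c, t, s, 1), (14, 25, r, y, a, m, 1), (14, 25, r, y, d, b, 1), (14, 25, r, y, p, a, 1), (14, 25, r, y, t, s, 1), (14, 4, a, n, a, m, 1), (14, 4, a, n, d, b, 1), (14, 4, a, n, p, a, 1), (14, 4, a, n, t, s, 1), (4, 16, z, c, a, d, 13), (4, 16, z, c, v, y, 13), (4, 16, z, c, w, k, 13), (4, 16, z, c, z, b, 13), (4, 24, b, t, a, d, 13), (4, 24, b, t, v, y, 13), (4, 24, b, t, w, k, 13), (4, 24, b, t, z, b, 13), (4, 9, a, z, a, d, 13), (4, 9, a, z, v, y, 13), (4, 9, a, z, w, k, 13), (4, 9, a, z, z, b, 13)}
Apply σ_{G ≤ 11}; surviving tuples: {(14, 10, z, b, a, m, 1), (14, 10, z, b, d, b, 1), (14, 10, z, b, p, a, 1), (14, 10, z, b, t, s, 1), (14, 25, q, c, a, m, 1), (14, 25, q, c, d, b, 1), (14, 25, q, c, p, a, 1), (14, 25, q, c, t, s, 1), (14, 25, r, y, a, m, 1), (14, 25, r, y, d, b, 1), (14, 25, r, y, p, a, 1), (14, 25, r, y, t, s, 1), (14, 4, a, n, a, m, 1), (14, 4, a, n, d, b, 1), (14, 4, a, n, p, a, 1), (14, 4, a, n, t, s, 1)}
Apply σ_{D ≠ z}; surviving tuples: {(14, 25, q, c, a, m, 1), (14, 25, q, c, d, b, 1), (14, 25, q, c, p, a, 1), (14, 25, q, c, t, s, 1), (14, 25, r, y, a, m, 1), (14, 25, r, y, d, b, 1), (14, 25, r, y, p, a, 1), (14, 25, r, y, t, s, 1), (14, 4, a, n, a, m, 1), (14, 4, a, n, d, b, 1), (14, 4, a, n, p, a, 1), (14, 4, a, n, t, s, 1)}
Keep only column(s) C, F, E (4 duplicate(s) eliminated): {(14, a, 25), (14, a, 4), (14, d, 25), (14, d, 4), (14, p, 25), (14, p, 4), (14, t, 25), (14, t, 4)}

{(14, a, 25), (14, a, 4), (14, d, 25), (14, d, 4), (14, p, 25), (14, p, 4), (14, t, 25), (14, t, 4)}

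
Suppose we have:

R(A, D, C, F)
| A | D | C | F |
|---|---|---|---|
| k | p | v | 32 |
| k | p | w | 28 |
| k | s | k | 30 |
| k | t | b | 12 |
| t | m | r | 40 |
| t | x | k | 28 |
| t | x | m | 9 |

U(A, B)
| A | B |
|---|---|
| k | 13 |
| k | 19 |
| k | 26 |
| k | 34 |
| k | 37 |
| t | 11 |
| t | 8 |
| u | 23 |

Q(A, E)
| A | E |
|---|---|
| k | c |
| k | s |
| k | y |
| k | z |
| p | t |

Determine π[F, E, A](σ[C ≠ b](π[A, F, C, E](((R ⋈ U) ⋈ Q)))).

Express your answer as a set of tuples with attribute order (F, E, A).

Natural join on A: {(k, p, v, 32, 13), (k, p, v, 32, 19), (k, p, v, 32, 26), (k, p, v, 32, 34), (k, p, v, 32, 37), (k, p, w, 28, 13), (k, p, w, 28, 19), (k, p, w, 28, 26), (k, p, w, 28, 34), (k, p, w, 28, 37), (k, s, k, 30, 13), (k, s, k, 30, 19), (k, s, k, 30, 26), (k, s, k, 30, 34), (k, s, k, 30, 37), (k, t, b, 12, 13), (k, t, b, 12, 19), (k, t, b, 12, 26), (k, t, b, 12, 34), (k, t, b, 12, 37), (t, m, r, 40, 11), (t, m, r, 40, 8), (t, x, k, 28, 11), (t, x, k, 28, 8), (t, x, m, 9, 11), (t, x, m, 9, 8)}
Natural join on A: {(k, p, v, 32, 13, c), (k, p, v, 32, 13, s), (k, p, v, 32, 13, y), (k, p, v, 32, 13, z), (k, p, v, 32, 19, c), (k, p, v, 32, 19, s), (k, p, v, 32, 19, y), (k, p, v, 32, 19, z), (k, p, v, 32, 26, c), (k, p, v, 32, 26, s), (k, p, v, 32, 26, y), (k, p, v, 32, 26, z), (k, p, v, 32, 34, c), (k, p, v, 32, 34, s), (k, p, v, 32, 34, y), (k, p, v, 32, 34, z), (k, p, v, 32, 37, c), (k, p, v, 32, 37, s), (k, p, v, 32, 37, y), (k, p, v, 32, 37, z), (k, p, w, 28, 13, c), (k, p, w, 28, 13, s), (k, p, w, 28, 13, y), (k, p, w, 28, 13, z), (k, p, w, 28, 19, c), (k, p, w, 28, 19, s), (k, p, w, 28, 19, y), (k, p, w, 28, 19, z), (k, p, w, 28, 26, c), (k, p, w, 28, 26, s), (k, p, w, 28, 26, y), (k, p, w, 28, 26, z), (k, p, w, 28, 34, c), (k, p, w, 28, 34, s), (k, p, w, 28, 34, y), (k, p, w, 28, 34, z), (k, p, w, 28, 37, c), (k, p, w, 28, 37, s), (k, p, w, 28, 37, y), (k, p, w, 28, 37, z), (k, s, k, 30, 13, c), (k, s, k, 30, 13, s), (k, s, k, 30, 13, y), (k, s, k, 30, 13, z), (k, s, k, 30, 19, c), (k, s, k, 30, 19, s), (k, s, k, 30, 19, y), (k, s, k, 30, 19, z), (k, s, k, 30, 26, c), (k, s, k, 30, 26, s), (k, s, k, 30, 26, y), (k, s, k, 30, 26, z), (k, s, k, 30, 34, c), (k, s, k, 30, 34, s), (k, s, k, 30, 34, y), (k, s, k, 30, 34, z), (k, s, k, 30, 37, c), (k, s, k, 30, 37, s), (k, s, k, 30, 37, y), (k, s, k, 30, 37, z), (k, t, b, 12, 13, c), (k, t, b, 12, 13, s), (k, t, b, 12, 13, y), (k, t, b, 12, 13, z), (k, t, b, 12, 19, c), (k, t, b, 12, 19, s), (k, t, b, 12, 19, y), (k, t, b, 12, 19, z), (k, t, b, 12, 26, c), (k, t, b, 12, 26, s), (k, t, b, 12, 26, y), (k, t, b, 12, 26, z), (k, t, b, 12, 34, c), (k, t, b, 12, 34, s), (k, t, b, 12, 34, y), (k, t, b, 12, 34, z), (k, t, b, 12, 37, c), (k, t, b, 12, 37, s), (k, t, b, 12, 37, y), (k, t, b, 12, 37, z)}
π[A, F, C, E]: project onto (A, F, C, E) (64 duplicate(s) eliminated) → {(k, 12, b, c), (k, 12, b, s), (k, 12, b, y), (k, 12, b, z), (k, 28, w, c), (k, 28, w, s), (k, 28, w, y), (k, 28, w, z), (k, 30, k, c), (k, 30, k, s), (k, 30, k, y), (k, 30, k, z), (k, 32, v, c), (k, 32, v, s), (k, 32, v, y), (k, 32, v, z)}
Selection C ≠ b: {(k, 28, w, c), (k, 28, w, s), (k, 28, w, y), (k, 28, w, z), (k, 30, k, c), (k, 30, k, s), (k, 30, k, y), (k, 30, k, z), (k, 32, v, c), (k, 32, v, s), (k, 32, v, y), (k, 32, v, z)}
π[F, E, A]: project onto (F, E, A) → {(28, c, k), (28, s, k), (28, y, k), (28, z, k), (30, c, k), (30, s, k), (30, y, k), (30, z, k), (32, c, k), (32, s, k), (32, y, k), (32, z, k)}

{(28, c, k), (28, s, k), (28, y, k), (28, z, k), (30, c, k), (30, s, k), (30, y, k), (30, z, k), (32, c, k), (32, s, k), (32, y, k), (32, z, k)}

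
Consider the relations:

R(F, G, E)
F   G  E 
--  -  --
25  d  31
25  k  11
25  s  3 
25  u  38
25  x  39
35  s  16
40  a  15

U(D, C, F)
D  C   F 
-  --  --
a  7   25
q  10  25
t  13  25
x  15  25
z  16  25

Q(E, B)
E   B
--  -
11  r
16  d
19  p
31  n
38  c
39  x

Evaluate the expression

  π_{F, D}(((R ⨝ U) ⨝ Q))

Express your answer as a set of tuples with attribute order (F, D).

{(25, a), (25, q), (25, t), (25, x), (25, z)}

R ⋈ U (natural join on F): {(25, d, 31, a, 7), (25, d, 31, q, 10), (25, d, 31, t, 13), (25, d, 31, x, 15), (25, d, 31, z, 16), (25, k, 11, a, 7), (25, k, 11, q, 10), (25, k, 11, t, 13), (25, k, 11, x, 15), (25, k, 11, z, 16), (25, s, 3, a, 7), (25, s, 3, q, 10), (25, s, 3, t, 13), (25, s, 3, x, 15), (25, s, 3, z, 16), (25, u, 38, a, 7), (25, u, 38, q, 10), (25, u, 38, t, 13), (25, u, 38, x, 15), (25, u, 38, z, 16), (25, x, 39, a, 7), (25, x, 39, q, 10), (25, x, 39, t, 13), (25, x, 39, x, 15), (25, x, 39, z, 16)}
(R ⨝ U) ⋈ Q (natural join on E): {(25, d, 31, a, 7, n), (25, d, 31, q, 10, n), (25, d, 31, t, 13, n), (25, d, 31, x, 15, n), (25, d, 31, z, 16, n), (25, k, 11, a, 7, r), (25, k, 11, q, 10, r), (25, k, 11, t, 13, r), (25, k, 11, x, 15, r), (25, k, 11, z, 16, r), (25, u, 38, a, 7, c), (25, u, 38, q, 10, c), (25, u, 38, t, 13, c), (25, u, 38, x, 15, c), (25, u, 38, z, 16, c), (25, x, 39, a, 7, x), (25, x, 39, q, 10, x), (25, x, 39, t, 13, x), (25, x, 39, x, 15, x), (25, x, 39, z, 16, x)}
π_{F, D} gives {(25, a), (25, q), (25, t), (25, x), (25, z)} (15 duplicate(s) eliminated).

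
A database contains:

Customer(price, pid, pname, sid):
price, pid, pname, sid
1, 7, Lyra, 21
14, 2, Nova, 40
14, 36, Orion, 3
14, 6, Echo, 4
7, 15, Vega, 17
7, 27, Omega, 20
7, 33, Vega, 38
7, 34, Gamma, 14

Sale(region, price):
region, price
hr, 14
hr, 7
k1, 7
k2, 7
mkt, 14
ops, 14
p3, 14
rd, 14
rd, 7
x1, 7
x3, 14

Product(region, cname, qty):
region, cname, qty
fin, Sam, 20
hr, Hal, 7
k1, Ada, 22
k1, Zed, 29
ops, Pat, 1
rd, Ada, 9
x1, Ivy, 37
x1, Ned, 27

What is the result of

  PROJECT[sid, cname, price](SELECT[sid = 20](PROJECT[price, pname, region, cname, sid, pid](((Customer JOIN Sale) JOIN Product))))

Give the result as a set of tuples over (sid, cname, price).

{(20, Ada, 7), (20, Hal, 7), (20, Ivy, 7), (20, Ned, 7), (20, Zed, 7)}

Natural join on price: {(14, 2, Nova, 40, hr), (14, 2, Nova, 40, mkt), (14, 2, Nova, 40, ops), (14, 2, Nova, 40, p3), (14, 2, Nova, 40, rd), (14, 2, Nova, 40, x3), (14, 36, Orion, 3, hr), (14, 36, Orion, 3, mkt), (14, 36, Orion, 3, ops), (14, 36, Orion, 3, p3), (14, 36, Orion, 3, rd), (14, 36, Orion, 3, x3), (14, 6, Echo, 4, hr), (14, 6, Echo, 4, mkt), (14, 6, Echo, 4, ops), (14, 6, Echo, 4, p3), (14, 6, Echo, 4, rd), (14, 6, Echo, 4, x3), (7, 15, Vega, 17, hr), (7, 15, Vega, 17, k1), (7, 15, Vega, 17, k2), (7, 15, Vega, 17, rd), (7, 15, Vega, 17, x1), (7, 27, Omega, 20, hr), (7, 27, Omega, 20, k1), (7, 27, Omega, 20, k2), (7, 27, Omega, 20, rd), (7, 27, Omega, 20, x1), (7, 33, Vega, 38, hr), (7, 33, Vega, 38, k1), (7, 33, Vega, 38, k2), (7, 33, Vega, 38, rd), (7, 33, Vega, 38, x1), (7, 34, Gamma, 14, hr), (7, 34, Gamma, 14, k1), (7, 34, Gamma, 14, k2), (7, 34, Gamma, 14, rd), (7, 34, Gamma, 14, x1)}
Natural join on region: {(14, 2, Nova, 40, hr, Hal, 7), (14, 2, Nova, 40, ops, Pat, 1), (14, 2, Nova, 40, rd, Ada, 9), (14, 36, Orion, 3, hr, Hal, 7), (14, 36, Orion, 3, ops, Pat, 1), (14, 36, Orion, 3, rd, Ada, 9), (14, 6, Echo, 4, hr, Hal, 7), (14, 6, Echo, 4, ops, Pat, 1), (14, 6, Echo, 4, rd, Ada, 9), (7, 15, Vega, 17, hr, Hal, 7), (7, 15, Vega, 17, k1, Ada, 22), (7, 15, Vega, 17, k1, Zed, 29), (7, 15, Vega, 17, rd, Ada, 9), (7, 15, Vega, 17, x1, Ivy, 37), (7, 15, Vega, 17, x1, Ned, 27), (7, 27, Omega, 20, hr, Hal, 7), (7, 27, Omega, 20, k1, Ada, 22), (7, 27, Omega, 20, k1, Zed, 29), (7, 27, Omega, 20, rd, Ada, 9), (7, 27, Omega, 20, x1, Ivy, 37), (7, 27, Omega, 20, x1, Ned, 27), (7, 33, Vega, 38, hr, Hal, 7), (7, 33, Vega, 38, k1, Ada, 22), (7, 33, Vega, 38, k1, Zed, 29), (7, 33, Vega, 38, rd, Ada, 9), (7, 33, Vega, 38, x1, Ivy, 37), (7, 33, Vega, 38, x1, Ned, 27), (7, 34, Gamma, 14, hr, Hal, 7), (7, 34, Gamma, 14, k1, Ada, 22), (7, 34, Gamma, 14, k1, Zed, 29), (7, 34, Gamma, 14, rd, Ada, 9), (7, 34, Gamma, 14, x1, Ivy, 37), (7, 34, Gamma, 14, x1, Ned, 27)}
Keep only column(s) price, pname, region, cname, sid, pid: {(14, Echo, hr, Hal, 4, 6), (14, Echo, ops, Pat, 4, 6), (14, Echo, rd, Ada, 4, 6), (14, Nova, hr, Hal, 40, 2), (14, Nova, ops, Pat, 40, 2), (14, Nova, rd, Ada, 40, 2), (14, Orion, hr, Hal, 3, 36), (14, Orion, ops, Pat, 3, 36), (14, Orion, rd, Ada, 3, 36), (7, Gamma, hr, Hal, 14, 34), (7, Gamma, k1, Ada, 14, 34), (7, Gamma, k1, Zed, 14, 34), (7, Gamma, rd, Ada, 14, 34), (7, Gamma, x1, Ivy, 14, 34), (7, Gamma, x1, Ned, 14, 34), (7, Omega, hr, Hal, 20, 27), (7, Omega, k1, Ada, 20, 27), (7, Omega, k1, Zed, 20, 27), (7, Omega, rd, Ada, 20, 27), (7, Omega, x1, Ivy, 20, 27), (7, Omega, x1, Ned, 20, 27), (7, Vega, hr, Hal, 17, 15), (7, Vega, hr, Hal, 38, 33), (7, Vega, k1, Ada, 17, 15), (7, Vega, k1, Ada, 38, 33), (7, Vega, k1, Zed, 17, 15), (7, Vega, k1, Zed, 38, 33), (7, Vega, rd, Ada, 17, 15), (7, Vega, rd, Ada, 38, 33), (7, Vega, x1, Ivy, 17, 15), (7, Vega, x1, Ivy, 38, 33), (7, Vega, x1, Ned, 17, 15), (7, Vega, x1, Ned, 38, 33)}
Apply σ_{sid = 20}; surviving tuples: {(7, Omega, hr, Hal, 20, 27), (7, Omega, k1, Ada, 20, 27), (7, Omega, k1, Zed, 20, 27), (7, Omega, rd, Ada, 20, 27), (7, Omega, x1, Ivy, 20, 27), (7, Omega, x1, Ned, 20, 27)}
Keep only column(s) sid, cname, price (1 duplicate(s) eliminated): {(20, Ada, 7), (20, Hal, 7), (20, Ivy, 7), (20, Ned, 7), (20, Zed, 7)}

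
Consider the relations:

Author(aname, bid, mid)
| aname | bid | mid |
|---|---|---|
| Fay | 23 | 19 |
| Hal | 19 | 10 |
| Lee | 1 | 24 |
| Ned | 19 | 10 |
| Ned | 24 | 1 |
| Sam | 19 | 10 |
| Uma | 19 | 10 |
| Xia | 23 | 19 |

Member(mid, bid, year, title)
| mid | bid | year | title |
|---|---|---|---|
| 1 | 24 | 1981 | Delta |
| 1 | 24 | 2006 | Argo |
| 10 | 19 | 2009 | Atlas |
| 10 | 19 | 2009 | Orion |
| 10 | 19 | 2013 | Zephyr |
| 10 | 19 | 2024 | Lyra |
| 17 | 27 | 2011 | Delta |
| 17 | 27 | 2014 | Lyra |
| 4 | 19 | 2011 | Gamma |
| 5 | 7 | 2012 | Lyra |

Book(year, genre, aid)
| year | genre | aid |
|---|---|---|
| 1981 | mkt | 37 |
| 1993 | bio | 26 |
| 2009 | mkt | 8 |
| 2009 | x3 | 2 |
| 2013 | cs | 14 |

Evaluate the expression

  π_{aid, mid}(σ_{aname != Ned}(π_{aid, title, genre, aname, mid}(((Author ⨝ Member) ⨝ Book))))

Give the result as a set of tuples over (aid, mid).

{(14, 10), (2, 10), (8, 10)}

Author ⋈ Member (natural join on bid, mid): {(Hal, 19, 10, 2009, Atlas), (Hal, 19, 10, 2009, Orion), (Hal, 19, 10, 2013, Zephyr), (Hal, 19, 10, 2024, Lyra), (Ned, 19, 10, 2009, Atlas), (Ned, 19, 10, 2009, Orion), (Ned, 19, 10, 2013, Zephyr), (Ned, 19, 10, 2024, Lyra), (Ned, 24, 1, 1981, Delta), (Ned, 24, 1, 2006, Argo), (Sam, 19, 10, 2009, Atlas), (Sam, 19, 10, 2009, Orion), (Sam, 19, 10, 2013, Zephyr), (Sam, 19, 10, 2024, Lyra), (Uma, 19, 10, 2009, Atlas), (Uma, 19, 10, 2009, Orion), (Uma, 19, 10, 2013, Zephyr), (Uma, 19, 10, 2024, Lyra)}
(Author ⨝ Member) ⋈ Book (natural join on year): {(Hal, 19, 10, 2009, Atlas, mkt, 8), (Hal, 19, 10, 2009, Atlas, x3, 2), (Hal, 19, 10, 2009, Orion, mkt, 8), (Hal, 19, 10, 2009, Orion, x3, 2), (Hal, 19, 10, 2013, Zephyr, cs, 14), (Ned, 19, 10, 2009, Atlas, mkt, 8), (Ned, 19, 10, 2009, Atlas, x3, 2), (Ned, 19, 10, 2009, Orion, mkt, 8), (Ned, 19, 10, 2009, Orion, x3, 2), (Ned, 19, 10, 2013, Zephyr, cs, 14), (Ned, 24, 1, 1981, Delta, mkt, 37), (Sam, 19, 10, 2009, Atlas, mkt, 8), (Sam, 19, 10, 2009, Atlas, x3, 2), (Sam, 19, 10, 2009, Orion, mkt, 8), (Sam, 19, 10, 2009, Orion, x3, 2), (Sam, 19, 10, 2013, Zephyr, cs, 14), (Uma, 19, 10, 2009, Atlas, mkt, 8), (Uma, 19, 10, 2009, Atlas, x3, 2), (Uma, 19, 10, 2009, Orion, mkt, 8), (Uma, 19, 10, 2009, Orion, x3, 2), (Uma, 19, 10, 2013, Zephyr, cs, 14)}
Projecting to aid, title, genre, aname, mid: {(14, Zephyr, cs, Hal, 10), (14, Zephyr, cs, Ned, 10), (14, Zephyr, cs, Sam, 10), (14, Zephyr, cs, Uma, 10), (2, Atlas, x3, Hal, 10), (2, Atlas, x3, Ned, 10), (2, Atlas, x3, Sam, 10), (2, Atlas, x3, Uma, 10), (2, Orion, x3, Hal, 10), (2, Orion, x3, Ned, 10), (2, Orion, x3, Sam, 10), (2, Orion, x3, Uma, 10), (37, Delta, mkt, Ned, 1), (8, Atlas, mkt, Hal, 10), (8, Atlas, mkt, Ned, 10), (8, Atlas, mkt, Sam, 10), (8, Atlas, mkt, Uma, 10), (8, Orion, mkt, Hal, 10), (8, Orion, mkt, Ned, 10), (8, Orion, mkt, Sam, 10), (8, Orion, mkt, Uma, 10)}
Apply σ_{aname != Ned}; surviving tuples: {(14, Zephyr, cs, Hal, 10), (14, Zephyr, cs, Sam, 10), (14, Zephyr, cs, Uma, 10), (2, Atlas, x3, Hal, 10), (2, Atlas, x3, Sam, 10), (2, Atlas, x3, Uma, 10), (2, Orion, x3, Hal, 10), (2, Orion, x3, Sam, 10), (2, Orion, x3, Uma, 10), (8, Atlas, mkt, Hal, 10), (8, Atlas, mkt, Sam, 10), (8, Atlas, mkt, Uma, 10), (8, Orion, mkt, Hal, 10), (8, Orion, mkt, Sam, 10), (8, Orion, mkt, Uma, 10)}
Projecting to aid, mid (12 duplicate(s) eliminated): {(14, 10), (2, 10), (8, 10)}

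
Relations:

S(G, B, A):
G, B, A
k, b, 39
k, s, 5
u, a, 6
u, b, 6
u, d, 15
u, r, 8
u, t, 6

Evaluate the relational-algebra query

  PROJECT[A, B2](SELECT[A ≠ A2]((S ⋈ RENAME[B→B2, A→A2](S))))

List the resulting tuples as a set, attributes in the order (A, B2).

{(15, a), (15, b), (15, r), (15, t), (39, s), (5, b), (6, d), (6, r), (8, a), (8, b), (8, d), (8, t)}

ρ[B→B2, A→A2]: schema becomes (G, B2, A2); tuples unchanged.
Natural join on G: {(k, b, 39, b, 39), (k, b, 39, s, 5), (k, s, 5, b, 39), (k, s, 5, s, 5), (u, a, 6, a, 6), (u, a, 6, b, 6), (u, a, 6, d, 15), (u, a, 6, r, 8), (u, a, 6, t, 6), (u, b, 6, a, 6), (u, b, 6, b, 6), (u, b, 6, d, 15), (u, b, 6, r, 8), (u, b, 6, t, 6), (u, d, 15, a, 6), (u, d, 15, b, 6), (u, d, 15, d, 15), (u, d, 15, r, 8), (u, d, 15, t, 6), (u, r, 8, a, 6), (u, r, 8, b, 6), (u, r, 8, d, 15), (u, r, 8, r, 8), (u, r, 8, t, 6), (u, t, 6, a, 6), (u, t, 6, b, 6), (u, t, 6, d, 15), (u, t, 6, r, 8), (u, t, 6, t, 6)}
σ[A ≠ A2]: keep tuples satisfying A ≠ A2 → {(k, b, 39, s, 5), (k, s, 5, b, 39), (u, a, 6, d, 15), (u, a, 6, r, 8), (u, b, 6, d, 15), (u, b, 6, r, 8), (u, d, 15, a, 6), (u, d, 15, b, 6), (u, d, 15, r, 8), (u, d, 15, t, 6), (u, r, 8, a, 6), (u, r, 8, b, 6), (u, r, 8, d, 15), (u, r, 8, t, 6), (u, t, 6, d, 15), (u, t, 6, r, 8)}
Keep only column(s) A, B2 (4 duplicate(s) eliminated): {(15, a), (15, b), (15, r), (15, t), (39, s), (5, b), (6, d), (6, r), (8, a), (8, b), (8, d), (8, t)}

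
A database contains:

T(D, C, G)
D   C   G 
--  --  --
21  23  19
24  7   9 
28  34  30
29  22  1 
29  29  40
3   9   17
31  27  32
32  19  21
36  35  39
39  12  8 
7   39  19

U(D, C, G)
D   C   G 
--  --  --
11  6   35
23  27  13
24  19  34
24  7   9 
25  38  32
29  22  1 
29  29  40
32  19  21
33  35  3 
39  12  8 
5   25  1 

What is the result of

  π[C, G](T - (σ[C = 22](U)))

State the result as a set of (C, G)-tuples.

{(12, 8), (19, 21), (23, 19), (27, 32), (29, 40), (34, 30), (35, 39), (39, 19), (7, 9), (9, 17)}

Apply σ_{C = 22}; surviving tuples: {(29, 22, 1)}
Taking the difference: {(21, 23, 19), (24, 7, 9), (28, 34, 30), (29, 29, 40), (3, 9, 17), (31, 27, 32), (32, 19, 21), (36, 35, 39), (39, 12, 8), (7, 39, 19)}
π[C, G]: project onto (C, G) → {(12, 8), (19, 21), (23, 19), (27, 32), (29, 40), (34, 30), (35, 39), (39, 19), (7, 9), (9, 17)}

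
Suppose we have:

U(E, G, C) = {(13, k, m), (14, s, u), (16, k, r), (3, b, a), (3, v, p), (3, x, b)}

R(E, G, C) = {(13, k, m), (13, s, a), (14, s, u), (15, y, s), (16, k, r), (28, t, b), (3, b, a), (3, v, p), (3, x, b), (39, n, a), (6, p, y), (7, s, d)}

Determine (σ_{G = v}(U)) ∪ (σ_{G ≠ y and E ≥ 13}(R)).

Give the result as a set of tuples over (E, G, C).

{(13, k, m), (13, s, a), (14, s, u), (16, k, r), (28, t, b), (3, v, p), (39, n, a)}

Filtering on G = v leaves {(3, v, p)}.
Filtering on G ≠ y and E ≥ 13 leaves {(13, k, m), (13, s, a), (14, s, u), (16, k, r), (28, t, b), (39, n, a)}.
Set union of the two operands is {(13, k, m), (13, s, a), (14, s, u), (16, k, r), (28, t, b), (3, v, p), (39, n, a)}.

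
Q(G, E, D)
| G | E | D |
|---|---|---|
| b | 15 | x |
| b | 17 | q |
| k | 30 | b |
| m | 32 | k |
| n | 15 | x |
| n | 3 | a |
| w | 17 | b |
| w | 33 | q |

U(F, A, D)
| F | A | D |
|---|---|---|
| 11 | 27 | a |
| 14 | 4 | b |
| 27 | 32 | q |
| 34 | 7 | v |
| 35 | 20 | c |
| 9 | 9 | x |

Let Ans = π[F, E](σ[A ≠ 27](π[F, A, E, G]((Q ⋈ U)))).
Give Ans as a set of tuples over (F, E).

{(14, 17), (14, 30), (27, 17), (27, 33), (9, 15)}

Q ⋈ U (natural join on D): {(b, 15, x, 9, 9), (b, 17, q, 27, 32), (k, 30, b, 14, 4), (n, 15, x, 9, 9), (n, 3, a, 11, 27), (w, 17, b, 14, 4), (w, 33, q, 27, 32)}
Projecting to F, A, E, G: {(11, 27, 3, n), (14, 4, 17, w), (14, 4, 30, k), (27, 32, 17, b), (27, 32, 33, w), (9, 9, 15, b), (9, 9, 15, n)}
Selection A ≠ 27: {(14, 4, 17, w), (14, 4, 30, k), (27, 32, 17, b), (27, 32, 33, w), (9, 9, 15, b), (9, 9, 15, n)}
Projecting to F, E (1 duplicate(s) eliminated): {(14, 17), (14, 30), (27, 17), (27, 33), (9, 15)}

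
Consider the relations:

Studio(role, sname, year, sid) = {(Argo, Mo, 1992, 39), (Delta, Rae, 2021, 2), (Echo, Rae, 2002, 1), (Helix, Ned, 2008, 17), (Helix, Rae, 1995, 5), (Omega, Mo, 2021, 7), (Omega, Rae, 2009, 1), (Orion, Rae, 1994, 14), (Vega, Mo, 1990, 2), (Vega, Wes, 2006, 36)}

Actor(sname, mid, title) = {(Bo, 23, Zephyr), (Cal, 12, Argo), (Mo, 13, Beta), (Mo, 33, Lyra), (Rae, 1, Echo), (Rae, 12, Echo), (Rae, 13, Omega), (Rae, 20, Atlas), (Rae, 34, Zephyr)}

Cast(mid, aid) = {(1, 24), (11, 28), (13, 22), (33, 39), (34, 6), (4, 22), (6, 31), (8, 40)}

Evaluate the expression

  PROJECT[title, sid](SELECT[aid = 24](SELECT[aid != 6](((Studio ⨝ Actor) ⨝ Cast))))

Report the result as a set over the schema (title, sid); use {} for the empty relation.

{(Echo, 1), (Echo, 14), (Echo, 2), (Echo, 5)}

Natural join on sname: {(Argo, Mo, 1992, 39, 13, Beta), (Argo, Mo, 1992, 39, 33, Lyra), (Delta, Rae, 2021, 2, 1, Echo), (Delta, Rae, 2021, 2, 12, Echo), (Delta, Rae, 2021, 2, 13, Omega), (Delta, Rae, 2021, 2, 20, Atlas), (Delta, Rae, 2021, 2, 34, Zephyr), (Echo, Rae, 2002, 1, 1, Echo), (Echo, Rae, 2002, 1, 12, Echo), (Echo, Rae, 2002, 1, 13, Omega), (Echo, Rae, 2002, 1, 20, Atlas), (Echo, Rae, 2002, 1, 34, Zephyr), (Helix, Rae, 1995, 5, 1, Echo), (Helix, Rae, 1995, 5, 12, Echo), (Helix, Rae, 1995, 5, 13, Omega), (Helix, Rae, 1995, 5, 20, Atlas), (Helix, Rae, 1995, 5, 34, Zephyr), (Omega, Mo, 2021, 7, 13, Beta), (Omega, Mo, 2021, 7, 33, Lyra), (Omega, Rae, 2009, 1, 1, Echo), (Omega, Rae, 2009, 1, 12, Echo), (Omega, Rae, 2009, 1, 13, Omega), (Omega, Rae, 2009, 1, 20, Atlas), (Omega, Rae, 2009, 1, 34, Zephyr), (Orion, Rae, 1994, 14, 1, Echo), (Orion, Rae, 1994, 14, 12, Echo), (Orion, Rae, 1994, 14, 13, Omega), (Orion, Rae, 1994, 14, 20, Atlas), (Orion, Rae, 1994, 14, 34, Zephyr), (Vega, Mo, 1990, 2, 13, Beta), (Vega, Mo, 1990, 2, 33, Lyra)}
Natural join on mid: {(Argo, Mo, 1992, 39, 13, Beta, 22), (Argo, Mo, 1992, 39, 33, Lyra, 39), (Delta, Rae, 2021, 2, 1, Echo, 24), (Delta, Rae, 2021, 2, 13, Omega, 22), (Delta, Rae, 2021, 2, 34, Zephyr, 6), (Echo, Rae, 2002, 1, 1, Echo, 24), (Echo, Rae, 2002, 1, 13, Omega, 22), (Echo, Rae, 2002, 1, 34, Zephyr, 6), (Helix, Rae, 1995, 5, 1, Echo, 24), (Helix, Rae, 1995, 5, 13, Omega, 22), (Helix, Rae, 1995, 5, 34, Zephyr, 6), (Omega, Mo, 2021, 7, 13, Beta, 22), (Omega, Mo, 2021, 7, 33, Lyra, 39), (Omega, Rae, 2009, 1, 1, Echo, 24), (Omega, Rae, 2009, 1, 13, Omega, 22), (Omega, Rae, 2009, 1, 34, Zephyr, 6), (Orion, Rae, 1994, 14, 1, Echo, 24), (Orion, Rae, 1994, 14, 13, Omega, 22), (Orion, Rae, 1994, 14, 34, Zephyr, 6), (Vega, Mo, 1990, 2, 13, Beta, 22), (Vega, Mo, 1990, 2, 33, Lyra, 39)}
Apply σ_{aid != 6}; surviving tuples: {(Argo, Mo, 1992, 39, 13, Beta, 22), (Argo, Mo, 1992, 39, 33, Lyra, 39), (Delta, Rae, 2021, 2, 1, Echo, 24), (Delta, Rae, 2021, 2, 13, Omega, 22), (Echo, Rae, 2002, 1, 1, Echo, 24), (Echo, Rae, 2002, 1, 13, Omega, 22), (Helix, Rae, 1995, 5, 1, Echo, 24), (Helix, Rae, 1995, 5, 13, Omega, 22), (Omega, Mo, 2021, 7, 13, Beta, 22), (Omega, Mo, 2021, 7, 33, Lyra, 39), (Omega, Rae, 2009, 1, 1, Echo, 24), (Omega, Rae, 2009, 1, 13, Omega, 22), (Orion, Rae, 1994, 14, 1, Echo, 24), (Orion, Rae, 1994, 14, 13, Omega, 22), (Vega, Mo, 1990, 2, 13, Beta, 22), (Vega, Mo, 1990, 2, 33, Lyra, 39)}
Apply σ_{aid = 24}; surviving tuples: {(Delta, Rae, 2021, 2, 1, Echo, 24), (Echo, Rae, 2002, 1, 1, Echo, 24), (Helix, Rae, 1995, 5, 1, Echo, 24), (Omega, Rae, 2009, 1, 1, Echo, 24), (Orion, Rae, 1994, 14, 1, Echo, 24)}
π_{title, sid} gives {(Echo, 1), (Echo, 14), (Echo, 2), (Echo, 5)} (1 duplicate(s) eliminated).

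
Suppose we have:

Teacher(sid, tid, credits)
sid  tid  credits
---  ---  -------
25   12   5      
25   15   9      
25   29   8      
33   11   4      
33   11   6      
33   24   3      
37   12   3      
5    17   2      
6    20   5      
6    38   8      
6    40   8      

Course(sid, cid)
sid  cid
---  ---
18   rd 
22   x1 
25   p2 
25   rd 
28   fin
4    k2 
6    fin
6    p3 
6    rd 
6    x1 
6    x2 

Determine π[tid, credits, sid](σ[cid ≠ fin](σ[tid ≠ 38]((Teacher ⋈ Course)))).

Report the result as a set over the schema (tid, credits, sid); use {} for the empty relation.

{(12, 5, 25), (15, 9, 25), (20, 5, 6), (29, 8, 25), (40, 8, 6)}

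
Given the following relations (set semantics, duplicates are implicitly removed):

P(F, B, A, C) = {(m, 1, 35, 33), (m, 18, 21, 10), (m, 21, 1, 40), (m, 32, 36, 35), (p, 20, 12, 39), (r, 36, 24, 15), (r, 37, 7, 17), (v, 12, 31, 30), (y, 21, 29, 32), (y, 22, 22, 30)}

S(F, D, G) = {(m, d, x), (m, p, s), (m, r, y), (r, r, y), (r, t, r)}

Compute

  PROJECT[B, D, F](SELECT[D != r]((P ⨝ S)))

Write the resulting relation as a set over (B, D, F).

{(1, d, m), (1, p, m), (18, d, m), (18, p, m), (21, d, m), (21, p, m), (32, d, m), (32, p, m), (36, t, r), (37, t, r)}

Joining P and S on F yields {(m, 1, 35, 33, d, x), (m, 1, 35, 33, p, s), (m, 1, 35, 33, r, y), (m, 18, 21, 10, d, x), (m, 18, 21, 10, p, s), (m, 18, 21, 10, r, y), (m, 21, 1, 40, d, x), (m, 21, 1, 40, p, s), (m, 21, 1, 40, r, y), (m, 32, 36, 35, d, x), (m, 32, 36, 35, p, s), (m, 32, 36, 35, r, y), (r, 36, 24, 15, r, y), (r, 36, 24, 15, t, r), (r, 37, 7, 17, r, y), (r, 37, 7, 17, t, r)}.
Apply σ_{D != r}; surviving tuples: {(m, 1, 35, 33, d, x), (m, 1, 35, 33, p, s), (m, 18, 21, 10, d, x), (m, 18, 21, 10, p, s), (m, 21, 1, 40, d, x), (m, 21, 1, 40, p, s), (m, 32, 36, 35, d, x), (m, 32, 36, 35, p, s), (r, 36, 24, 15, t, r), (r, 37, 7, 17, t, r)}
π_{B, D, F} gives {(1, d, m), (1, p, m), (18, d, m), (18, p, m), (21, d, m), (21, p, m), (32, d, m), (32, p, m), (36, t, r), (37, t, r)}.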